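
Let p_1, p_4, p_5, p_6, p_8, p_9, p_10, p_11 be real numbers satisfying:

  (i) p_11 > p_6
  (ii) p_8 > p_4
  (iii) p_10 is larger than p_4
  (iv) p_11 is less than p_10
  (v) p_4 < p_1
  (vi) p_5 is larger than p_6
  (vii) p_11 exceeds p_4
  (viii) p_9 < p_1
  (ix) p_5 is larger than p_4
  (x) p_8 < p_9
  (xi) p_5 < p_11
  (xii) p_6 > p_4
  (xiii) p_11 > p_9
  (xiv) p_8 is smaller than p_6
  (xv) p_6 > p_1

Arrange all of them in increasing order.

Nothing is placed below p_4, so it is least; from there p_4 < p_8; p_8 < p_9; p_9 < p_1; p_1 < p_6; p_6 < p_5; p_5 < p_11; p_11 < p_10, each given directly.

p_4 < p_8 < p_9 < p_1 < p_6 < p_5 < p_11 < p_10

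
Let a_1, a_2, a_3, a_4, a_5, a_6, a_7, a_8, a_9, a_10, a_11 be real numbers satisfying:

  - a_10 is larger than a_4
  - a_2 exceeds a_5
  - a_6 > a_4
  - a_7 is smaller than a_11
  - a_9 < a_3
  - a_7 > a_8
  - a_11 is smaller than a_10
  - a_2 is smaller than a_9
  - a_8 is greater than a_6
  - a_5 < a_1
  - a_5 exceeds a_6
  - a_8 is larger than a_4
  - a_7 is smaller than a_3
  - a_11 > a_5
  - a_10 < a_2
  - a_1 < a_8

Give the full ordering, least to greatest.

a_4 < a_6 < a_5 < a_1 < a_8 < a_7 < a_11 < a_10 < a_2 < a_9 < a_3

Nothing is placed below a_4, so it is least; from there a_4 < a_6; a_6 < a_5; a_5 < a_1; a_1 < a_8; a_8 < a_7; a_7 < a_11; a_11 < a_10; a_10 < a_2; a_2 < a_9; a_9 < a_3, each given directly.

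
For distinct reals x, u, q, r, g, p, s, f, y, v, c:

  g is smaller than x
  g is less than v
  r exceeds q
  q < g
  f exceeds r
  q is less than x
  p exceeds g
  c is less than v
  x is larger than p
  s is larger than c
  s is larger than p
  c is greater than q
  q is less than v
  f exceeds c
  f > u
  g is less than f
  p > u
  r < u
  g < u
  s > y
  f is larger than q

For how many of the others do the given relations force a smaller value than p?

4

The elements the relations force below p are q, g, r, u — no chain reaches any other.
That is 4.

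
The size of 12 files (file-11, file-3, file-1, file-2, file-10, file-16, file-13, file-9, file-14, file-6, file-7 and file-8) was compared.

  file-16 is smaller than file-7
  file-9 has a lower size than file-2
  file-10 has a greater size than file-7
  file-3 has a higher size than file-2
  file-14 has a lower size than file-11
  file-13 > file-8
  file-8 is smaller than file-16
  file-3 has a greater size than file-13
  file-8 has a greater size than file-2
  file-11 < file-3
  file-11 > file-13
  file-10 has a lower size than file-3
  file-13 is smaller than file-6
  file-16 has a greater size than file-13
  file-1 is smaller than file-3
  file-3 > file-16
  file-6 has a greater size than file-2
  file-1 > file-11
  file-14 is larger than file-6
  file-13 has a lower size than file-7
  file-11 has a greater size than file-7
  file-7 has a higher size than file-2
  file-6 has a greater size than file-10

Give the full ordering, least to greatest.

Nothing is placed below file-9, so it is least; from there file-9 < file-2; file-2 < file-8; file-8 < file-13; file-13 < file-16; file-16 < file-7; file-7 < file-10; file-10 < file-6; file-6 < file-14; file-14 < file-11; file-11 < file-1; file-1 < file-3, each given directly.

file-9 < file-2 < file-8 < file-13 < file-16 < file-7 < file-10 < file-6 < file-14 < file-11 < file-1 < file-3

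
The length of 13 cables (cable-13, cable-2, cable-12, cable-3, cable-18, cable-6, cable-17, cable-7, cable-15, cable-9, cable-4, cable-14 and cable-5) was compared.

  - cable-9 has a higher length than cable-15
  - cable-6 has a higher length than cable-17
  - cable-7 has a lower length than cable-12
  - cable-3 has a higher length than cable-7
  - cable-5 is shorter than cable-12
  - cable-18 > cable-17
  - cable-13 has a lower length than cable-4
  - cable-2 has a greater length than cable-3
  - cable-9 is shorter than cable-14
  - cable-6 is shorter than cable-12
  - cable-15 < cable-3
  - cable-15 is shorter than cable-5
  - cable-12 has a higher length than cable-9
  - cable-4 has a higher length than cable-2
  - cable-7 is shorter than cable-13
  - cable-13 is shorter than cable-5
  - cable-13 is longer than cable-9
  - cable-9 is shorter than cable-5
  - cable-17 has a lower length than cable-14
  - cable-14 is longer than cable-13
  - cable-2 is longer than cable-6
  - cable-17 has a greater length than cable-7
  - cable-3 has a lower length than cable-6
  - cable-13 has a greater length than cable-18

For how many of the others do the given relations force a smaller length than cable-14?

6

The elements the relations force below cable-14 are cable-7, cable-15, cable-17, cable-9, cable-18, cable-13 — no chain reaches any other.
That is 6.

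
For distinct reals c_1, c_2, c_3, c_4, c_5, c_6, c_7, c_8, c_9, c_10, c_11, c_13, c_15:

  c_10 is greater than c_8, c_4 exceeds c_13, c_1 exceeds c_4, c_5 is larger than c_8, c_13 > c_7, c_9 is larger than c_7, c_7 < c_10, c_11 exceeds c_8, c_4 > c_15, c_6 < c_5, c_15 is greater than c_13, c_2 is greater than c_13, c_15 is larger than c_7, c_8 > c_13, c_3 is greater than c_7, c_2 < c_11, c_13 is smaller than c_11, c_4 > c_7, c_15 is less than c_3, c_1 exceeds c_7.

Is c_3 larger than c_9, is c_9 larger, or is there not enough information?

Following every chain through c_9: below c_9 we get c_7.
c_3 is not reached, and no chain runs the other way from c_3 to c_9.
So the given relations leave the order of c_9 and c_3 undetermined.

undetermined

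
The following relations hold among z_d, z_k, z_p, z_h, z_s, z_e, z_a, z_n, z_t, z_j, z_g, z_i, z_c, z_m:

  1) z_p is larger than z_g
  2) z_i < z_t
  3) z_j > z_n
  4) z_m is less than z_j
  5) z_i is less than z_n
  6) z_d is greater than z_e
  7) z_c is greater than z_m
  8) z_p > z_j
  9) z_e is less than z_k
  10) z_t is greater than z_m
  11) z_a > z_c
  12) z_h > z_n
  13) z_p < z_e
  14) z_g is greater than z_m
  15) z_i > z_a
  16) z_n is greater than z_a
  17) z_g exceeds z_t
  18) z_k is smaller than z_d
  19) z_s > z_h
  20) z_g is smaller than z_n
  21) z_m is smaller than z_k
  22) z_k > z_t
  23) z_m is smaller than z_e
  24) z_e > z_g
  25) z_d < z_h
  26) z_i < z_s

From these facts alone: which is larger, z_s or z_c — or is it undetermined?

z_c < z_a and z_a < z_i give z_c < z_i.
With z_i < z_t: z_c < z_a < z_i < z_t.
With z_t < z_g: z_c < z_a < z_i < z_t < z_g.
With z_g < z_n: z_c < z_a < z_i < z_t < z_g < z_n.
Then z_n < z_j extends the chain to z_j.
Then z_j < z_p extends the chain to z_p.
Then z_p < z_e extends the chain to z_e.
With z_e < z_k: z_c < z_a < z_i < z_t < z_g < z_n < z_j < z_p < z_e < z_k.
With z_k < z_d: z_c < z_a < z_i < z_t < z_g < z_n < z_j < z_p < z_e < z_k < z_d.
Then z_d < z_h extends the chain to z_h.
With z_h < z_s: z_c < z_a < z_i < z_t < z_g < z_n < z_j < z_p < z_e < z_k < z_d < z_h < z_s.
So z_s is larger.

z_s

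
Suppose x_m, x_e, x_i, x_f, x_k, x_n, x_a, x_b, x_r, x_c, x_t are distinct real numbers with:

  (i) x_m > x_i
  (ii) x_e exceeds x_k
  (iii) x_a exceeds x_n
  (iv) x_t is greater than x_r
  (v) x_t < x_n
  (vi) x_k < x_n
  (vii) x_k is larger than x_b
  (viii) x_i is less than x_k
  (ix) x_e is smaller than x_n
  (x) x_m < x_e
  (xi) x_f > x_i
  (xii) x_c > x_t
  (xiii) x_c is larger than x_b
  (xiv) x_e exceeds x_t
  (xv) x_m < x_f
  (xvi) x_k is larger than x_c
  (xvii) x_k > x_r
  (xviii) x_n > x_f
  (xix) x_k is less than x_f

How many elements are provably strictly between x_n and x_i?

4

Chaining upward from x_i reaches: x_k, x_m, x_e, x_f, x_a.
Chaining downward from x_n reaches: x_r, x_b, x_t, x_c, x_k, x_m, x_e, x_f.
Strictly between x_i and x_n are those in both lists: x_k, x_m, x_e, x_f — 4 elements.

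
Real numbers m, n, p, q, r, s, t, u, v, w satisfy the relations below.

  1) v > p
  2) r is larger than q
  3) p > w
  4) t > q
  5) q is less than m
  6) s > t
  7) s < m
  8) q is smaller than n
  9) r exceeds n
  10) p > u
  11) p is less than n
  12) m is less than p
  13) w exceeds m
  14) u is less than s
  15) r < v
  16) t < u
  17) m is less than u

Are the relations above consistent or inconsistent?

inconsistent

Chaining the given relations yields u < s < m, so u < m. But one relation states m < u. These cannot both hold.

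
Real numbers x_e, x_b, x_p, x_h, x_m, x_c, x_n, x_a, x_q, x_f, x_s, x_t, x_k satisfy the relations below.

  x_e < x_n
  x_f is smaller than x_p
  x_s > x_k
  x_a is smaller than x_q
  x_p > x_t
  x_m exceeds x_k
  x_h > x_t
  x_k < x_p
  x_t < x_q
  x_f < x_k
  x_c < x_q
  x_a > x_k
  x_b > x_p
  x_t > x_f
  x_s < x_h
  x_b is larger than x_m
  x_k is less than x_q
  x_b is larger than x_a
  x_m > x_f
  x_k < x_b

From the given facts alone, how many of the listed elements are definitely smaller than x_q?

5

The elements the relations force below x_q are x_f, x_t, x_k, x_a, x_c — no chain reaches any other.
That is 5.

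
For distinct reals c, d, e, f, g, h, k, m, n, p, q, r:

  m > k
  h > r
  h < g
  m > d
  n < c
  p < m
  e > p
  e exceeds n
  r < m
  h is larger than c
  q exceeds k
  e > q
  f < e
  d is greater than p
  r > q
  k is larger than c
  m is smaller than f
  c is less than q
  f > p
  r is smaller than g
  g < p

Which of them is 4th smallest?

q

Chaining the given pairs: n < c < k < q < r < h < g < p < d < m < f < e.
Counting 4 from the smallest end gives q.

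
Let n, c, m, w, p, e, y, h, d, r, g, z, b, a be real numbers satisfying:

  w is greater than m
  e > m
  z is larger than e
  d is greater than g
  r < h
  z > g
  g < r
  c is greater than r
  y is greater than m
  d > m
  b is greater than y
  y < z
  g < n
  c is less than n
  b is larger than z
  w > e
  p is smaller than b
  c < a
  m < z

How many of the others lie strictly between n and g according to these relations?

2

The relations place g below n. An element lies strictly between them when it is forced above g and also forced below n.
Above g: {r, c, a, z, h, b, d}. Below n: {r, c}.
Intersection: {r, c} — 2.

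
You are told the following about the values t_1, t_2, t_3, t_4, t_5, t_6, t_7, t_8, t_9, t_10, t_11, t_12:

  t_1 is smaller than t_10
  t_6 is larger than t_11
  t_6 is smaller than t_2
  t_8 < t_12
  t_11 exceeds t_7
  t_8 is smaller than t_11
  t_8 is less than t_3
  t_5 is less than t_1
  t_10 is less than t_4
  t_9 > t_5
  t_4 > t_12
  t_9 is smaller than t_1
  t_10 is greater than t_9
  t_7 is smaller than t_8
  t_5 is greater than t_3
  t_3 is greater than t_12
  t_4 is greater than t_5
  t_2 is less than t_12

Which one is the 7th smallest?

Chaining the given pairs: t_7 < t_8 < t_11 < t_6 < t_2 < t_12 < t_3 < t_5 < t_9 < t_1 < t_10 < t_4.
Counting 7 from the smallest end gives t_3.

t_3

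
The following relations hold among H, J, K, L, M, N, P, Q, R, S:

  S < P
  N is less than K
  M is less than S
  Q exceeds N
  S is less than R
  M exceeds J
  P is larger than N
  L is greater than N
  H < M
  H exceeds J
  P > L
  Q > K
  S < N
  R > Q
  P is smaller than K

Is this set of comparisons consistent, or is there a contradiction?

Every relation is compatible with J < H < M < S < N < L < P < K < Q < R; the set is consistent.

consistent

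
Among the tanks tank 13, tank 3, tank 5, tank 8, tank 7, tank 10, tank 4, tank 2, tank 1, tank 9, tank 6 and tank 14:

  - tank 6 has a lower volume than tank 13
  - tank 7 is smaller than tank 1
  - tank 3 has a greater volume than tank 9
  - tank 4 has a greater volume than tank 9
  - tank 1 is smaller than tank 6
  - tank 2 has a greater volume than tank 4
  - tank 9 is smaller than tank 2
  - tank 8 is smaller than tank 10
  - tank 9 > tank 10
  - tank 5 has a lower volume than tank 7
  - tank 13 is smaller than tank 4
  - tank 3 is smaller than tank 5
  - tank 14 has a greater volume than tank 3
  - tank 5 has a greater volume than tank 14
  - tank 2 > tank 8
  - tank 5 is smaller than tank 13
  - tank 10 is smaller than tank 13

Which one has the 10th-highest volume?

Piecing the relations together gives one ordering: tank 8 < tank 10 < tank 9 < tank 3 < tank 14 < tank 5 < tank 7 < tank 1 < tank 6 < tank 13 < tank 4 < tank 2.
Counting 10 from the largest end gives tank 9.

tank 9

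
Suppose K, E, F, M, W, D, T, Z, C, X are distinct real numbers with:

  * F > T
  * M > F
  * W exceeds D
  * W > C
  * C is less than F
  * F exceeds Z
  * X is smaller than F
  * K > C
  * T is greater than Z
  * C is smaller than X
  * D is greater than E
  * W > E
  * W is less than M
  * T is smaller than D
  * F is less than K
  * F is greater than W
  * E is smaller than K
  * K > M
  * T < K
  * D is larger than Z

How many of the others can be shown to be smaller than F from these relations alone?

7

Directly below F: C, X, Z, T, W.
One step further: E, D (7 so far).
Nothing else is reachable below F; 7 in all.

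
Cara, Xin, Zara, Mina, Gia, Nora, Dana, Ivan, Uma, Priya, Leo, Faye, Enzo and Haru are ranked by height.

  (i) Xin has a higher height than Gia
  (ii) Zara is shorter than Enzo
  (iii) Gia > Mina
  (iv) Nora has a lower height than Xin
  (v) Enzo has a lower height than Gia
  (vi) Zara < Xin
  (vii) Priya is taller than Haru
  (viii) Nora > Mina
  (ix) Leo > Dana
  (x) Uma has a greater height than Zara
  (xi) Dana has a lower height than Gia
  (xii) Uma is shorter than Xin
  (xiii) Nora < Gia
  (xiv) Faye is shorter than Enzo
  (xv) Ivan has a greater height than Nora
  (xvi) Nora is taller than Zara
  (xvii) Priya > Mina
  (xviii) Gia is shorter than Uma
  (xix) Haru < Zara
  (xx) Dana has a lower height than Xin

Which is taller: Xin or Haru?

Haru < Zara < Enzo < Gia < Uma < Xin, by transitivity through Zara, Enzo, Gia, Uma.
So Haru < Xin; Xin is the taller of the two.

Xin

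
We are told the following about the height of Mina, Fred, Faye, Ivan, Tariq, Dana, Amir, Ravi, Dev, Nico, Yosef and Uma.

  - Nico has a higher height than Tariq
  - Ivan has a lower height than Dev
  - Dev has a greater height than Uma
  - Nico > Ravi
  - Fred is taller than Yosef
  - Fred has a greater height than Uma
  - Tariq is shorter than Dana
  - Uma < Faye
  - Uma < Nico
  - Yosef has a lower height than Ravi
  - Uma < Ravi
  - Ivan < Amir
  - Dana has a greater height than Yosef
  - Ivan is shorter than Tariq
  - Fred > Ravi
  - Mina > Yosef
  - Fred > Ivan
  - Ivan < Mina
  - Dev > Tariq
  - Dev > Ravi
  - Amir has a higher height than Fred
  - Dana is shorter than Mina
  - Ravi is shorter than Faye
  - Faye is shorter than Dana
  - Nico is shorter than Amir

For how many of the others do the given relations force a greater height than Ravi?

The elements the relations force above Ravi are Fred, Faye, Dana, Nico, Mina, Amir, Dev — no chain reaches any other.
That is 7.

7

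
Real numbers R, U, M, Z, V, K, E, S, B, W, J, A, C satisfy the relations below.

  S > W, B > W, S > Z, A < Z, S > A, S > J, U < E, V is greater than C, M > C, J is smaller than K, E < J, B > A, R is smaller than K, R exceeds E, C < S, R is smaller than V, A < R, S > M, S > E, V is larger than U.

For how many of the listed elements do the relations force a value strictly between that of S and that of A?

Chaining upward from A reaches: R, B, K, V, Z.
Chaining downward from S reaches: U, E, J, C, W, M, Z.
Strictly between A and S are those in both lists: Z — 1 element.

1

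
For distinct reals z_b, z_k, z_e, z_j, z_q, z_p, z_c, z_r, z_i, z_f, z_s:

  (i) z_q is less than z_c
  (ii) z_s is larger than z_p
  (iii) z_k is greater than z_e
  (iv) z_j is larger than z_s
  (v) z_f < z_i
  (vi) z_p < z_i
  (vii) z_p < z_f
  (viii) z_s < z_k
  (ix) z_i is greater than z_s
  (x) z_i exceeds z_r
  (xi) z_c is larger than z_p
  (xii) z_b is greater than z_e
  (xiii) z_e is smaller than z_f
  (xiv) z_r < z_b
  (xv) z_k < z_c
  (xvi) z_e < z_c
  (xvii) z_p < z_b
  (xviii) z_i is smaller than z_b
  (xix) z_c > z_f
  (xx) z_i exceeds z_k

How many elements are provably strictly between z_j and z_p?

Chaining upward from z_p reaches: z_s, z_k, z_f, z_c, z_i, z_b.
Chaining downward from z_j reaches: z_s.
Strictly between z_p and z_j are those in both lists: z_s — 1 element.

1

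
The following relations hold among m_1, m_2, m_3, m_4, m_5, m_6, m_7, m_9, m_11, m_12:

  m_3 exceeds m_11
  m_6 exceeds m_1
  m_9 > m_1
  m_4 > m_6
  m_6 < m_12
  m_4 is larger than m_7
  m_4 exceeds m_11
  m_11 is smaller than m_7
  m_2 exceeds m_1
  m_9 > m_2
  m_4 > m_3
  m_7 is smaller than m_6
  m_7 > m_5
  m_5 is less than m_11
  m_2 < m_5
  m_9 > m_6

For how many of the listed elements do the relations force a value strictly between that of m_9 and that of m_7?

The relations place m_7 below m_9. An element lies strictly between them when it is forced above m_7 and also forced below m_9.
Above m_7: {m_6, m_12, m_4}. Below m_9: {m_1, m_2, m_5, m_11, m_6}.
Intersection: {m_6} — 1.

1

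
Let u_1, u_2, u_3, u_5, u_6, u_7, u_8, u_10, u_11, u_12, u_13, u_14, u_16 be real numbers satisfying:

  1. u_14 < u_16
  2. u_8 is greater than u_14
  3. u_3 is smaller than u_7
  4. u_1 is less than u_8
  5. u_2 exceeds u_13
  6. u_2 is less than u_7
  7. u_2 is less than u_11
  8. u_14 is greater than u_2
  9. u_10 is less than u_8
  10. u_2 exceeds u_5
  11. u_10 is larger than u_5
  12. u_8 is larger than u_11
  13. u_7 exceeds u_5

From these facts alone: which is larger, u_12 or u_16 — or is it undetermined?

undetermined

Following every chain through u_12: nothing is chained to u_12.
u_16 is not reached, and no chain runs the other way from u_16 to u_12.
So the given relations leave the order of u_12 and u_16 undetermined.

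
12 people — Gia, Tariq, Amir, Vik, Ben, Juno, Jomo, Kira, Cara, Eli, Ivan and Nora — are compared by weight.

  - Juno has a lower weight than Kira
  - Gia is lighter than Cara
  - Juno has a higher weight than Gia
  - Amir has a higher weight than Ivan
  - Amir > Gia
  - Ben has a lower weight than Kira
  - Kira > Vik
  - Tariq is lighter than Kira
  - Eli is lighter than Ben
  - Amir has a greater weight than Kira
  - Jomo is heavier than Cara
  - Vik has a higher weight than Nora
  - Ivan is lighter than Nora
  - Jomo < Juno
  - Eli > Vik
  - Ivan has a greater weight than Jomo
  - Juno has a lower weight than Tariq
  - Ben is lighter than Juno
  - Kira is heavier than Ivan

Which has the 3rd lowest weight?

Jomo

Piecing the relations together gives one ordering: Gia < Cara < Jomo < Ivan < Nora < Vik < Eli < Ben < Juno < Tariq < Kira < Amir.
Counting 3 from the smallest end gives Jomo.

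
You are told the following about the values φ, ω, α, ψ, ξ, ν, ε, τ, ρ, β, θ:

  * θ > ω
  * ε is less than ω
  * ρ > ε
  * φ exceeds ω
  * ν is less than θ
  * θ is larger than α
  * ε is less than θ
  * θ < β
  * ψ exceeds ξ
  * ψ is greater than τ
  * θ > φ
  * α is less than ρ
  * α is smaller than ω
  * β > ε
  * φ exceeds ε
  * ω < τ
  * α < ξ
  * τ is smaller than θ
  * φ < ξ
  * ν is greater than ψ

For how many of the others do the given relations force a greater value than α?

9

From α the given relations immediately reach ω, ξ, θ, ρ.
From those, φ, τ, ψ, β — 8 in total.
From those, ν — 9 in total.
No other element is forced above α by the given relations, so the count is 9.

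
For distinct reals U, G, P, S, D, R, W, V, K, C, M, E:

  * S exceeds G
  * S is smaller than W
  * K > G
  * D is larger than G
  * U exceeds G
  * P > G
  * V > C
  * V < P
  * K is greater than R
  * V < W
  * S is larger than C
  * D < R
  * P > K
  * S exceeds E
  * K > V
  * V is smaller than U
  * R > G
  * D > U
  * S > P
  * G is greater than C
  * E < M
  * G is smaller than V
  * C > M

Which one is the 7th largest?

U

Chaining the given pairs: E < M < C < G < V < U < D < R < K < P < S < W.
Counting 7 from the largest end gives U.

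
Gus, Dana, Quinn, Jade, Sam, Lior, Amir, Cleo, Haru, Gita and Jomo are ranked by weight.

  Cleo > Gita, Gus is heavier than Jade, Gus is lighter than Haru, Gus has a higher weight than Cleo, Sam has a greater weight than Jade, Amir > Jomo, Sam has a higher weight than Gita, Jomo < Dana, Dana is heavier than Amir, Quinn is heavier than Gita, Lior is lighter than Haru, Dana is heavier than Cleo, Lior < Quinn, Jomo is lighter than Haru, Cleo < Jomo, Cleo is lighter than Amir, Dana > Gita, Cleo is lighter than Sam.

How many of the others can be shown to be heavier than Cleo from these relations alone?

From Cleo the given relations immediately reach Gus, Jomo, Amir, Dana, Sam.
From those, Haru — 6 in total.
No other element is forced above Cleo by the given relations, so the count is 6.

6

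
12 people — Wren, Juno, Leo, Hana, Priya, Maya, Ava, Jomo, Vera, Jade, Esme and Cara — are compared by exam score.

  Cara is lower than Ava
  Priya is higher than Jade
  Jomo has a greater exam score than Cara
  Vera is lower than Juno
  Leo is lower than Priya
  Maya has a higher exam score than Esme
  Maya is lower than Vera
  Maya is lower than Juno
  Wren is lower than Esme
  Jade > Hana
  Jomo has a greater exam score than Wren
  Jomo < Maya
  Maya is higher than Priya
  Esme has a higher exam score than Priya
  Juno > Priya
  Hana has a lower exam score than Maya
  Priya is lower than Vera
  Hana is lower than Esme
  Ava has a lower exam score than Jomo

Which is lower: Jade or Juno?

The relevant relations are Jade < Priya; Priya < Esme; Esme < Maya; Maya < Vera; Vera < Juno.
Chaining these gives Jade < Priya < Esme < Maya < Vera < Juno.
So Jade < Juno; Jade is the lower of the two.

Jade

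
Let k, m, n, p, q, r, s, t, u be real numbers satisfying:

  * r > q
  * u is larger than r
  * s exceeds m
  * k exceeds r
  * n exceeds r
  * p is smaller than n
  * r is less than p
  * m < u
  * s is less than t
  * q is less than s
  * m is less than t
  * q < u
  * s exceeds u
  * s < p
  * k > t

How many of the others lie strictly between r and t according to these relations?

2

Chaining upward from r reaches: u, s, p, n, k.
Chaining downward from t reaches: q, m, u, s.
Strictly between r and t are those in both lists: u, s — 2 elements.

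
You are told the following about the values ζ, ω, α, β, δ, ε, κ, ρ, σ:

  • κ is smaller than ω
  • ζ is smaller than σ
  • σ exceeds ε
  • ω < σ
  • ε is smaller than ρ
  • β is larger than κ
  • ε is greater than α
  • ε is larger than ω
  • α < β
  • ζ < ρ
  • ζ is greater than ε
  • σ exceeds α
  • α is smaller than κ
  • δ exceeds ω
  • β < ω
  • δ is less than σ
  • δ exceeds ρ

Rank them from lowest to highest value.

α < κ < β < ω < ε < ζ < ρ < δ < σ

The consecutive links are each given: α < κ; κ < β; β < ω; ω < ε; ε < ζ; ζ < ρ; ρ < δ; δ < σ.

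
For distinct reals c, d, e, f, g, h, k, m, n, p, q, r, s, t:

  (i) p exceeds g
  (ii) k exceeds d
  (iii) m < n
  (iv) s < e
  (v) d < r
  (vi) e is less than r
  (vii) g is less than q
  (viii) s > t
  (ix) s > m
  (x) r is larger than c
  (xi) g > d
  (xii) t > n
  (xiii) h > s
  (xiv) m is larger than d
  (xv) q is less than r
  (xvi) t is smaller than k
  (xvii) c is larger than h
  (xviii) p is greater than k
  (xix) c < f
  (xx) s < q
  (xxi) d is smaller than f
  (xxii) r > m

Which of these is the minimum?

g is not least since d < g; m is not least since d < m; n is not least since m < n; t is not least since n < t; s is not least since m < s; h is not least since s < h; k is not least since d < k; e is not least since s < e; c is not least since h < c; f is not least since c < f; q is not least since g < q; p is not least since g < p; r is not least since c < r.
Only d has nothing below it, so d is the minimum.

d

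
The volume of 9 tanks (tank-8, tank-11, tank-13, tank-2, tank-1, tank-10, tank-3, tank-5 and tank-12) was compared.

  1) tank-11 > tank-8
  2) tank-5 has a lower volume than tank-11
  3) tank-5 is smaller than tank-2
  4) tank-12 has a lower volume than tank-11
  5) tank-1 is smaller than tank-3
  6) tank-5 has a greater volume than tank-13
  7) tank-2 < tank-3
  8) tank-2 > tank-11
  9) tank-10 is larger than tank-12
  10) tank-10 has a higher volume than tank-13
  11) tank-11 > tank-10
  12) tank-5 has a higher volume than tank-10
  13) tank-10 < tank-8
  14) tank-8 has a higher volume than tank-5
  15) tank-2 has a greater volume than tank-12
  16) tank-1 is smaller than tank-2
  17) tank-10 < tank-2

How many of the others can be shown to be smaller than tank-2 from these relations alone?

From tank-2 the given relations immediately reach tank-1, tank-12, tank-10, tank-5, tank-11.
From those, tank-13, tank-8 — 7 in total.
No other element is forced below tank-2 by the given relations, so the count is 7.

7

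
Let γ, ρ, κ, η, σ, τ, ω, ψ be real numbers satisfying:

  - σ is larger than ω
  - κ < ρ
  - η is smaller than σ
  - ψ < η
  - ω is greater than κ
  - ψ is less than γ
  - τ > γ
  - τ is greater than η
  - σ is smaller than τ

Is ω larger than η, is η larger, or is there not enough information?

Following every chain through ω: above ω we get σ, τ; below ω we get κ.
η is not reached, and no chain runs the other way from η to ω.
So the given relations leave the order of ω and η undetermined.

undetermined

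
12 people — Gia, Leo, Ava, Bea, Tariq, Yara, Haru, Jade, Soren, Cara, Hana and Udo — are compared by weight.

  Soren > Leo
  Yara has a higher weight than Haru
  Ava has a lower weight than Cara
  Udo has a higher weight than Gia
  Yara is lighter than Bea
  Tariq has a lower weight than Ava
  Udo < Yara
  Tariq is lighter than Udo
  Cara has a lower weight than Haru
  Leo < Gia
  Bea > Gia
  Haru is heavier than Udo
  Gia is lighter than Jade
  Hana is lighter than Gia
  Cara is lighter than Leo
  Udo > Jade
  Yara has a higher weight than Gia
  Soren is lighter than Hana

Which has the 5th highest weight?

Jade

The consecutive relations fix a unique order: Tariq < Ava < Cara < Leo < Soren < Hana < Gia < Jade < Udo < Haru < Yara < Bea.
The 5th largest is Jade.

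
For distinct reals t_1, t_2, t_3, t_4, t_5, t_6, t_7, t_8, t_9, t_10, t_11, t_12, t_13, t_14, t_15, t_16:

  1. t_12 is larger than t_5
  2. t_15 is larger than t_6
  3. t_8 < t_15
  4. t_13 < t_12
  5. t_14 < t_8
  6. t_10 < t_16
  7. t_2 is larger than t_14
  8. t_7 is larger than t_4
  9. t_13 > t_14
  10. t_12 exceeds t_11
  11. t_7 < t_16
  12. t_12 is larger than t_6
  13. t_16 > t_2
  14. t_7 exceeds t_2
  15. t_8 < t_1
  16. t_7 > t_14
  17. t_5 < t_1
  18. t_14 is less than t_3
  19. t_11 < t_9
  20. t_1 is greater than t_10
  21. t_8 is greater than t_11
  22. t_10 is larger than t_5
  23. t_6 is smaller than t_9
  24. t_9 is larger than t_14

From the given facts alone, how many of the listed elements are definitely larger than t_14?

10

From t_14 the given relations immediately reach t_2, t_8, t_7, t_3, t_13, t_9.
From those, t_15, t_12, t_1, t_16 — 10 in total.
Nothing else is reachable above t_14; 10 in all.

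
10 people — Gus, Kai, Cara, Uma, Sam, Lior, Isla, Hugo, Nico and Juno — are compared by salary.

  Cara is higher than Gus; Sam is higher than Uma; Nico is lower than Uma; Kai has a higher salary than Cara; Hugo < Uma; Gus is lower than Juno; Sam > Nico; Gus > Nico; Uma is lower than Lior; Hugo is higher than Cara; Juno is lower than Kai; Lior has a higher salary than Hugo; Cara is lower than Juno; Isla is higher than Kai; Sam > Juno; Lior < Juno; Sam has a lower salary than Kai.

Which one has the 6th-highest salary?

Chaining the given pairs: Nico < Gus < Cara < Hugo < Uma < Lior < Juno < Sam < Kai < Isla.
The 6th largest is Uma.

Uma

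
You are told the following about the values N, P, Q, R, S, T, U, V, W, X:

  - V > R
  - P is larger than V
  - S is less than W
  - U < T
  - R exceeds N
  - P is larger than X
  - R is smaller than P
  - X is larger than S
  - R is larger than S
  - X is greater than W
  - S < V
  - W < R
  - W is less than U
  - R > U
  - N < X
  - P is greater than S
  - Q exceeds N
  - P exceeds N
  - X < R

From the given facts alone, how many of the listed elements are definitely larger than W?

Directly above W: X, U, R.
One step further: V, T, P (6 so far).
Nothing else is reachable above W; 6 in all.

6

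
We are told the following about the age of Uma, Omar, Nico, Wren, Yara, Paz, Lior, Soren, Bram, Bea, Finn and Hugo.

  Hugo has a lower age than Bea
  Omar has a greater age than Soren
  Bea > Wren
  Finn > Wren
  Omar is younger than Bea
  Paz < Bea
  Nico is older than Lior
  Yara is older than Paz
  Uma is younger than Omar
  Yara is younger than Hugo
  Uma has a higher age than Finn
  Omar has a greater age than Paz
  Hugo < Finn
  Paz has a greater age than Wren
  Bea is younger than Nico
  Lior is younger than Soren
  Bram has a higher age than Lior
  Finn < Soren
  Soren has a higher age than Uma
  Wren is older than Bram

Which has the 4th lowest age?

Paz

Chaining the given pairs: Lior < Bram < Wren < Paz < Yara < Hugo < Finn < Uma < Soren < Omar < Bea < Nico.
The 4th smallest is Paz.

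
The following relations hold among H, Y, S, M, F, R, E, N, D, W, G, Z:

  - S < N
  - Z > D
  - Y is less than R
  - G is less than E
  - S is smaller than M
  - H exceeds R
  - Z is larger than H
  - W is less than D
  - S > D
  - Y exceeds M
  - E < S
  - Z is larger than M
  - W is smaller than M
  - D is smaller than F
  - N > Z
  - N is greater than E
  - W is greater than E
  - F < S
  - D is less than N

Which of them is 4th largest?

Piecing the relations together gives one ordering: G < E < W < D < F < S < M < Y < R < H < Z < N.
The 4th largest is R.

R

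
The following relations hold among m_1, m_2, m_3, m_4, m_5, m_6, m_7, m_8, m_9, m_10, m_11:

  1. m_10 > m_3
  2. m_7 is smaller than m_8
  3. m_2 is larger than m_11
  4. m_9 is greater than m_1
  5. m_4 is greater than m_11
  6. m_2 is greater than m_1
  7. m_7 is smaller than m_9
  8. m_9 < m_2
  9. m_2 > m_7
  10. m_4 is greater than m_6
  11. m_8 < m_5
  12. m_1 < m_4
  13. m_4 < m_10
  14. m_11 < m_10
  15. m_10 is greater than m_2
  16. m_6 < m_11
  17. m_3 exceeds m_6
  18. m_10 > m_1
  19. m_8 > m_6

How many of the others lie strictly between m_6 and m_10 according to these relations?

The relations place m_6 below m_10. An element lies strictly between them when it is forced above m_6 and also forced below m_10.
Above m_6: {m_11, m_3, m_8, m_5, m_2, m_4}. Below m_10: {m_7, m_1, m_11, m_3, m_9, m_2, m_4}.
Intersection: {m_11, m_3, m_2, m_4} — 4.

4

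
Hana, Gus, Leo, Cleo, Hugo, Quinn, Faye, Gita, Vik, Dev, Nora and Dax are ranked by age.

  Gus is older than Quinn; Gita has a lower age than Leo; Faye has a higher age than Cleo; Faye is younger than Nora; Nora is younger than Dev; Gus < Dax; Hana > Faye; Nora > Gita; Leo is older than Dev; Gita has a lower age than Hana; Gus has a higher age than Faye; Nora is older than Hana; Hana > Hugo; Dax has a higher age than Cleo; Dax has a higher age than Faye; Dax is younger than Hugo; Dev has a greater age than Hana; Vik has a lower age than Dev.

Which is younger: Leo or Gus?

Gus

Gus < Dax and Dax < Hugo give Gus < Hugo.
With Hugo < Hana: Gus < Dax < Hugo < Hana.
Then Hana < Nora extends the chain to Nora.
With Nora < Dev: Gus < Dax < Hugo < Hana < Nora < Dev.
With Dev < Leo: Gus < Dax < Hugo < Hana < Nora < Dev < Leo.
So Gus < Leo; Gus is the younger of the two.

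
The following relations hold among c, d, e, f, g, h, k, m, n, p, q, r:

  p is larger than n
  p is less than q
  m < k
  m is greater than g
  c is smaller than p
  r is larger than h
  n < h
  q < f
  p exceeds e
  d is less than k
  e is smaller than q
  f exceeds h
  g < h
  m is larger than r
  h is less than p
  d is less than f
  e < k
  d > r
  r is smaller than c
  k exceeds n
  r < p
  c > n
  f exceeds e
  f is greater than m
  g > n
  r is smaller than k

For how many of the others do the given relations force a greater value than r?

The elements the relations force above r are d, m, c, p, q, k, f — no chain reaches any other.
That is 7.

7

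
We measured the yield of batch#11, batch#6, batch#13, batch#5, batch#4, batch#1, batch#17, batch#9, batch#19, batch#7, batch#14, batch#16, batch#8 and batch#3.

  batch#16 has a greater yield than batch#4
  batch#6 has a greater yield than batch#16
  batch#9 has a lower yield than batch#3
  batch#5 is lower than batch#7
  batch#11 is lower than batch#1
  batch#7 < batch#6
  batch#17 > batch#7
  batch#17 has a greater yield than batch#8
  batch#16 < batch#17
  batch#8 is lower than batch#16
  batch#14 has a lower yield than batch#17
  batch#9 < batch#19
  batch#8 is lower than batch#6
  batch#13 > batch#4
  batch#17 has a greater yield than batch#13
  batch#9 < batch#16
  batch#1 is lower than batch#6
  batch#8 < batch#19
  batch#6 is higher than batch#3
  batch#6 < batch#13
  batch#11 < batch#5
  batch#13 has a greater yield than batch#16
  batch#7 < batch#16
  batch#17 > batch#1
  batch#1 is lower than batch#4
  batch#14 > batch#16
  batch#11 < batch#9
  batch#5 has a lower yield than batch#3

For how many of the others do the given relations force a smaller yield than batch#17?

12

From batch#17 the given relations immediately reach batch#1, batch#8, batch#7, batch#16, batch#14, batch#13.
From those, batch#11, batch#9, batch#5, batch#4, batch#6 — 11 in total.
From those, batch#3 — 12 in total.
Nothing else is reachable below batch#17; 12 in all.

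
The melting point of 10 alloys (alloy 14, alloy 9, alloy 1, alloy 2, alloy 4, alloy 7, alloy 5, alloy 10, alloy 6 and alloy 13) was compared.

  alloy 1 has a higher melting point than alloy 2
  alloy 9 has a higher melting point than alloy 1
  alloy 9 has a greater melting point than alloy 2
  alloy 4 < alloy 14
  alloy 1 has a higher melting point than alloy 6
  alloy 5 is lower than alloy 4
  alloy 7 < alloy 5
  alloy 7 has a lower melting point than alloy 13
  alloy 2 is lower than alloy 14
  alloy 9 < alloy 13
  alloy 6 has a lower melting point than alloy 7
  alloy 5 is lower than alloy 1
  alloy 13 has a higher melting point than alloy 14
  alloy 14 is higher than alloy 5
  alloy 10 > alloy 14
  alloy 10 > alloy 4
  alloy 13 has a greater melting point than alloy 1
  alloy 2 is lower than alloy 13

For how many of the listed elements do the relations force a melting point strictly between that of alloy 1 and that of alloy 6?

2

The relations place alloy 6 below alloy 1. An element lies strictly between them when it is forced above alloy 6 and also forced below alloy 1.
Above alloy 6: {alloy 7, alloy 5, alloy 4, alloy 14, alloy 10, alloy 9, alloy 13}. Below alloy 1: {alloy 2, alloy 7, alloy 5}.
Intersection: {alloy 7, alloy 5} — 2.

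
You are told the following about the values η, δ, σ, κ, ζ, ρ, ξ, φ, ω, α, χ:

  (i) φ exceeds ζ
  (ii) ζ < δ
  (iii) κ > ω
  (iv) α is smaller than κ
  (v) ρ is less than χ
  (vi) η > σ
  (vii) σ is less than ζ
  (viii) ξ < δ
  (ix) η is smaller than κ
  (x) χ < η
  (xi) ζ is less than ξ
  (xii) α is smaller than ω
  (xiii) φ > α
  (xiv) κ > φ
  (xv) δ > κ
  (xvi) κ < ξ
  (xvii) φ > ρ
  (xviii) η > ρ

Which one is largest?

δ

ρ is not greatest since ρ < φ; χ is not greatest since χ < η; α is not greatest since α < φ; σ is not greatest since σ < ζ; ζ is not greatest since ζ < δ; ω is not greatest since ω < κ; η is not greatest since η < κ; φ is not greatest since φ < κ; κ is not greatest since κ < δ; ξ is not greatest since ξ < δ.
Only δ has nothing above it, so δ is the largest.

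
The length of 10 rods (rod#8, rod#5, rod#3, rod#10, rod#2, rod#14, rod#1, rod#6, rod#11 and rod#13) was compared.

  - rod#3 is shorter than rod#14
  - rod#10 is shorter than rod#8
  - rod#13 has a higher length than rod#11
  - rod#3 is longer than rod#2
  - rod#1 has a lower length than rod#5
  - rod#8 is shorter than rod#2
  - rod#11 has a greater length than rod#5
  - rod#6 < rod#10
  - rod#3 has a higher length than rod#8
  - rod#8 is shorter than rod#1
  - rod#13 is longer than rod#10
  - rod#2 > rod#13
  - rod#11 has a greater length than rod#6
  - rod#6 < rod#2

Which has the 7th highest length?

Piecing the relations together gives one ordering: rod#6 < rod#10 < rod#8 < rod#1 < rod#5 < rod#11 < rod#13 < rod#2 < rod#3 < rod#14.
The 7th largest is rod#1.

rod#1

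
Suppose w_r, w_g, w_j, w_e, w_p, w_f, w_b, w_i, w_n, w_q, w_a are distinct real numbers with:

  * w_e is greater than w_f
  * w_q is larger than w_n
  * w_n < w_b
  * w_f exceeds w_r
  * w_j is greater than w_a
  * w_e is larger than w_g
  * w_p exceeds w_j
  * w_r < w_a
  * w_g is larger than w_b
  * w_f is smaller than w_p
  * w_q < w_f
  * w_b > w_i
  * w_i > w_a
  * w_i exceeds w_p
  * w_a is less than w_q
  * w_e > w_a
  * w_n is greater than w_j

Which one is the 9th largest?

w_j

Chaining the given pairs: w_r < w_a < w_j < w_n < w_q < w_f < w_p < w_i < w_b < w_g < w_e.
The 9th largest is w_j.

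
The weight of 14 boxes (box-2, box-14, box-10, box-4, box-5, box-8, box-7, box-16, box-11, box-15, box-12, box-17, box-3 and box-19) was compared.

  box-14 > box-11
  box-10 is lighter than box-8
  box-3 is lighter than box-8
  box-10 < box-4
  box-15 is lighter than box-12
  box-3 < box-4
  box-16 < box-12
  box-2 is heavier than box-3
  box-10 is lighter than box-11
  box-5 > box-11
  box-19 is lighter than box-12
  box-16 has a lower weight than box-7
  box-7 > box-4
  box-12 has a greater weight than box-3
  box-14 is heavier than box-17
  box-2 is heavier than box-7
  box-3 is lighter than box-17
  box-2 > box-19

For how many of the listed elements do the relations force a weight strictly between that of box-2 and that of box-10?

2

The relations place box-10 below box-2. An element lies strictly between them when it is forced above box-10 and also forced below box-2.
Above box-10: {box-4, box-11, box-7, box-8, box-5, box-14}. Below box-2: {box-16, box-3, box-19, box-4, box-7}.
Intersection: {box-4, box-7} — 2.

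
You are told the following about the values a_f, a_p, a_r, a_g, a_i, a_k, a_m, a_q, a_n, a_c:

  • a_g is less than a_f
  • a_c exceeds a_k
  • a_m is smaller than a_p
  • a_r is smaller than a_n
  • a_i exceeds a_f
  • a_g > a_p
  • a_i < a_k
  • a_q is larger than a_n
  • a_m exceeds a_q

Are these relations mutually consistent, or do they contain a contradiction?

The single ordering a_r < a_n < a_q < a_m < a_p < a_g < a_f < a_i < a_k < a_c satisfies every listed relation, so no contradiction arises.

consistent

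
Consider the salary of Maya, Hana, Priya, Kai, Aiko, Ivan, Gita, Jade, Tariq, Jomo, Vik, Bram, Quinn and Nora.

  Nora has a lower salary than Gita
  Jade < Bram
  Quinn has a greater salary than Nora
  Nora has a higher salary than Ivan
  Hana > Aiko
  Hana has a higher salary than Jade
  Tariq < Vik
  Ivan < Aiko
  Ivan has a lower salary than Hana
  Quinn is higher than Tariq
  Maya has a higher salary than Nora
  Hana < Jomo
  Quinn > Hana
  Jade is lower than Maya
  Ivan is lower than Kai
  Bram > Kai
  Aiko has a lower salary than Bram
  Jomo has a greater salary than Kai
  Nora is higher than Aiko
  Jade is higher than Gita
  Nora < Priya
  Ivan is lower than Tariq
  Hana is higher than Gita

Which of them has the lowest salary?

Ivan

Tariq is not least since Ivan < Tariq; Aiko is not least since Ivan < Aiko; Nora is not least since Ivan < Nora; Gita is not least since Nora < Gita; Jade is not least since Gita < Jade; Kai is not least since Ivan < Kai; Vik is not least since Tariq < Vik; Hana is not least since Ivan < Hana; Bram is not least since Jade < Bram; Jomo is not least since Kai < Jomo; Maya is not least since Nora < Maya; Quinn is not least since Hana < Quinn; Priya is not least since Nora < Priya.
Only Ivan has nothing below it, so Ivan is the lowest salary.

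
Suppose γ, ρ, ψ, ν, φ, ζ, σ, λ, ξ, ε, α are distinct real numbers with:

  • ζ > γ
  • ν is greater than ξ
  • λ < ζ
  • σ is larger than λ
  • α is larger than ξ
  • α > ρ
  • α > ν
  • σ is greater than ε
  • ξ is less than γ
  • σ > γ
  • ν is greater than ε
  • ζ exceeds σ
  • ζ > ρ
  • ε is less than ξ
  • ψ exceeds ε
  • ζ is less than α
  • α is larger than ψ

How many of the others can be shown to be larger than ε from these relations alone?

7

Directly above ε: ξ, ν, ψ, σ.
One step further: γ, ζ, α (7 so far).
Nothing else is reachable above ε; 7 in all.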